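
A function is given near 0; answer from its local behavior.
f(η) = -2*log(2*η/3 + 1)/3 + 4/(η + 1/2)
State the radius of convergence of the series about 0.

Denominator factor (η + 1/2): pole of order 1 at -1/2, modulus 1/2.
Branch term (-2/3)*log(1 - η/(-3/2)): its argument vanishes at η = -3/2, a logarithmic branch point, modulus 3/2.
The radius of convergence is the smallest modulus among the singular points: 1/2.

The radius of convergence is 1/2.


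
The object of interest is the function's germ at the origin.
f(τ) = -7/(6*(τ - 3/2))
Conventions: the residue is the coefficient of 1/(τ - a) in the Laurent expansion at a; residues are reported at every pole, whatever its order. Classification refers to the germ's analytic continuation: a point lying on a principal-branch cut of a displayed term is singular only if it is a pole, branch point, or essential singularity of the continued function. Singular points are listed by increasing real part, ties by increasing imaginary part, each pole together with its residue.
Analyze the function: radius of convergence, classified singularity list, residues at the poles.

Radius of convergence at 0: 3/2.
At 3/2: a pole of order 1; residue -7/6.

Denominator factor (τ - 3/2): pole of order 1 at 3/2, modulus 3/2.
The radius of convergence is the smallest modulus among the singular points: 3/2.
At the order-1 pole 3/2 set g(τ) = (τ - (3/2))*f(τ) = -7/6.
Simple pole: residue = g(a) at a = 3/2, which is -7/6.


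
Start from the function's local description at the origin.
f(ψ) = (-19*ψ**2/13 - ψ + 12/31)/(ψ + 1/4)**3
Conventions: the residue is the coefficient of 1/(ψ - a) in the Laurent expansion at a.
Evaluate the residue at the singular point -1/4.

At the order-3 pole -1/4 set g(ψ) = (ψ - (-1/4))^3*f(ψ) = -19*ψ**2/13 - ψ + 12/31.
Order-3 pole: residue = g''(a)/2; g''(-1/4) = -38/13, so the residue is -19/13.

The residue is -19/13.


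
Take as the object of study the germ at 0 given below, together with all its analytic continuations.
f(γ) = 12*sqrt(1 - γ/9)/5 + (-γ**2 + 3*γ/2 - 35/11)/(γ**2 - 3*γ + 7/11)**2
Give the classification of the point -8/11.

Denominator factors: γ**2 - 3*γ + 7/11 = 405/121 at γ = -8/11 — none vanishes.
Branch term sqrt(1 - γ/(9)): argument at -8/11 is 107/99, nonzero, so -8/11 is not its branch point (a point on a principal cut is still regular for the continued germ).
So the germ continues analytically to -8/11.

The point is a regular point.


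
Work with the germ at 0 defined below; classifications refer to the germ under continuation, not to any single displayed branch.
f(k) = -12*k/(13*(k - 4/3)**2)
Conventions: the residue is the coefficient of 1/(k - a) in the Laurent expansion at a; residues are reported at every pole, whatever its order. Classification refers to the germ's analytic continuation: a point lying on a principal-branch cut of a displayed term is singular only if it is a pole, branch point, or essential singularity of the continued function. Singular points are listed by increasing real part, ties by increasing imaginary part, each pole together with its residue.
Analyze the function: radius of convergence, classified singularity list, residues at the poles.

Denominator factor (k - 4/3)^2: pole of order 2 at 4/3, modulus 4/3.
The radius of convergence is the smallest modulus among the singular points: 4/3.
At the order-2 pole 4/3 set g(k) = (k - (4/3))^2*f(k) = -12*k/13.
Order-2 pole: residue = g'(a); g'(4/3) = -12/13, so the residue is -12/13.

Radius of convergence at 0: 4/3.
At 4/3: a pole of order 2; residue -12/13.


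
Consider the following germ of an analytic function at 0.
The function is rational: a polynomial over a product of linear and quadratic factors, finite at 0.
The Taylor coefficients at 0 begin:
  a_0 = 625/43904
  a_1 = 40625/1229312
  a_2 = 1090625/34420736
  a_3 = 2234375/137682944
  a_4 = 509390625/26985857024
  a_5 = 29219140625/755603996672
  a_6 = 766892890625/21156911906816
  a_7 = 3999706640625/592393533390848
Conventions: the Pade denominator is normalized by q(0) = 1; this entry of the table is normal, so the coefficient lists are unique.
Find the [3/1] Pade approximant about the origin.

The Pade approximant has numerator coefficients [625/43904, 1268125/76908832, -559375/82824896, -38865625/1884266384]; denominator coefficients [1, -32601/28028].

Taylor coefficients needed (read off): a_0 = 625/43904, a_1 = 40625/1229312, a_2 = 1090625/34420736, a_3 = 2234375/137682944, a_4 = 509390625/26985857024.
Write the denominator as Q(y) = 1 + q1*y. Requiring Q*f - P = O(y^5) with deg P <= 3 kills the coefficients of y^4..y^4 in Q*f:
  y^4: a_4 + q1*a_3 = 0, i.e. 509390625/26985857024 + (2234375/137682944)*q1 = 0.
Solving this linear system: q1 = -32601/28028.
The numerator is Q*f truncated at degree 3: P0 = a_0 = 625/43904; P1 = a_1 + q1*a_0 = 1268125/76908832; P2 = a_2 + q1*a_1 = -559375/82824896; P3 = a_3 + q1*a_2 = -38865625/1884266384.


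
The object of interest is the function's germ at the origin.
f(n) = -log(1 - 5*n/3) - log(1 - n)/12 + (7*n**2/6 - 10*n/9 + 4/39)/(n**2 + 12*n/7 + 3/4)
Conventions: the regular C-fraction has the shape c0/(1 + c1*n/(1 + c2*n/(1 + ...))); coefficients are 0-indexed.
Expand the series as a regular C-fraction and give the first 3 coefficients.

The regular C-fraction coefficients are [16/117, 433/1344, 13001801/83136].

Taylor coefficients (expand at 0): a_0 = 16/117, a_1 = -433/9828, a_2 = 24359/3528.
c0 = a_0 = 16/117. Peel one level at a time: if S = 1 + c*n/S' with S'(0) = 1, then c is the n-coefficient of S and S' = c*n/(S - 1).
S_1 = c0/f = 1 + (433/1344)*n + (-13001801/258048)*n^2 + ...; c1 = 433/1344.
S_2 = c1*n/(S_1 - 1) = 1 + (13001801/83136)*n + ...; c2 = 13001801/83136.


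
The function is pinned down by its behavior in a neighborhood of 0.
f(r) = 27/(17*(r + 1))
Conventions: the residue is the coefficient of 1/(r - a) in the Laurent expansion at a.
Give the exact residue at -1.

The residue is 27/17.

At the order-1 pole -1 set g(r) = (r - (-1))*f(r) = 27/17.
Simple pole: residue = g(a) at a = -1, which is 27/17.


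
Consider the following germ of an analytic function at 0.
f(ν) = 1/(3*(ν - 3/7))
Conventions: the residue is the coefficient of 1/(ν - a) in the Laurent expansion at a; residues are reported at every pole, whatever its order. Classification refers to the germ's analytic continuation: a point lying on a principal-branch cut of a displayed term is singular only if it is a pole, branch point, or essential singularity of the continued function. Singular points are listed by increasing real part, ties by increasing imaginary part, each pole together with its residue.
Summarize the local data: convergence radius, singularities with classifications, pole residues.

Denominator factor (ν - 3/7): pole of order 1 at 3/7, modulus 3/7.
The radius of convergence is the smallest modulus among the singular points: 3/7.
At the order-1 pole 3/7 set g(ν) = (ν - (3/7))*f(ν) = 1/3.
Simple pole: residue = g(a) at a = 3/7, which is 1/3.

Radius of convergence at 0: 3/7.
At 3/7: a pole of order 1; residue 1/3.


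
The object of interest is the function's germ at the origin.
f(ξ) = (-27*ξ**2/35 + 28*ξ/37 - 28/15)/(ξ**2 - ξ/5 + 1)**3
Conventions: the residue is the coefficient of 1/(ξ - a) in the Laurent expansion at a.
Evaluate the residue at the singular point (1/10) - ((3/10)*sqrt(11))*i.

The residue is -((906475/7615377)*sqrt(11))*i.

The factor ξ**2 - ξ/5 + 1 splits as (ξ - a)(ξ - a') with a = (1/10) - ((3/10)*sqrt(11))*i, a' = (1/10) + ((3/10)*sqrt(11))*i. At the order-3 pole a set g(ξ) = (ξ - a)^3*f(ξ) = [-27*ξ**2/35 + 28*ξ/37 - 28/15] / (ξ - a')^3.
Order-3 pole: residue = g''(a)/2; g''((1/10) - ((3/10)*sqrt(11))*i) = -((1812950/7615377)*sqrt(11))*i, so the residue is -((906475/7615377)*sqrt(11))*i.


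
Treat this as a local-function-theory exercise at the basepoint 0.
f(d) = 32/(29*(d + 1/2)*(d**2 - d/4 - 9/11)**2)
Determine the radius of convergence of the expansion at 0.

The radius of convergence is 1/2.

Denominator factor (d + 1/2): pole of order 1 at -1/2, modulus 1/2.
Denominator factor (d**2 - d/4 - 9/11)^2: discriminant 587/176, real irrational roots 1/8 + (1/88)*sqrt(6457) and 1/8 - (1/88)*sqrt(6457); poles of order 2, moduli 1/8 + (1/88)*sqrt(6457) and -1/8 + (1/88)*sqrt(6457).
The radius of convergence is the smallest modulus among the singular points: 1/2.


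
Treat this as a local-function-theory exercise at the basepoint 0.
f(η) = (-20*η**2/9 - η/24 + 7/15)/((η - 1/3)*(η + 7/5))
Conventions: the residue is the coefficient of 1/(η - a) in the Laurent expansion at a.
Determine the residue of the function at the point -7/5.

At the order-1 pole -7/5 set g(η) = (η - (-7/5))*f(η) = (-20*η**2/9 - η/24 + 7/15)/(η - 1/3).
Simple pole: residue = g(a) at a = -7/5, which is 1379/624.

The residue is 1379/624.


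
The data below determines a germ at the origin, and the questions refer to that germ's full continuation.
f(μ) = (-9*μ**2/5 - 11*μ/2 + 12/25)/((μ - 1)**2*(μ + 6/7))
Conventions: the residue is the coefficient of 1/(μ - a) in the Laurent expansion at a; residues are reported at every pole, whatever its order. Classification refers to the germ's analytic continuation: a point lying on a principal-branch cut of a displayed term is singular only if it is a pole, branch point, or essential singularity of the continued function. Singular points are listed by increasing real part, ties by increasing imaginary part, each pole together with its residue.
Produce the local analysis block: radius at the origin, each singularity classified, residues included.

Radius of convergence at 0: 6/7.
At -6/7: a pole of order 1; residue 4743/4225.
At 1: a pole of order 2; residue -12348/4225.

Denominator factor (μ + 6/7): pole of order 1 at -6/7, modulus 6/7.
Denominator factor (μ - 1)^2: pole of order 2 at 1, modulus 1.
The radius of convergence is the smallest modulus among the singular points: 6/7.
At the order-1 pole -6/7 set g(μ) = (μ - (-6/7))*f(μ) = (-9*μ**2/5 - 11*μ/2 + 12/25)/(μ - 1)**2.
Simple pole: residue = g(a) at a = -6/7, which is 4743/4225.
At the order-2 pole 1 set g(μ) = (μ - (1))^2*f(μ) = (-9*μ**2/5 - 11*μ/2 + 12/25)/(μ + 6/7).
Order-2 pole: residue = g'(a); g'(1) = -12348/4225, so the residue is -12348/4225.
List the singular points by increasing real part (a conjugate pair: the negative imaginary part first).


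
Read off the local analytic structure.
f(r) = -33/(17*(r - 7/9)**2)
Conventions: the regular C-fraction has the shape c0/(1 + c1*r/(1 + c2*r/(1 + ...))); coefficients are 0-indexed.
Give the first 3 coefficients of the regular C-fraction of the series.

Taylor coefficients (expand at 0): a_0 = -2673/833, a_1 = -48114/5831, a_2 = -649539/40817.
c0 = a_0 = -2673/833. Peel one level at a time: if S = 1 + c*r/S' with S'(0) = 1, then c is the r-coefficient of S and S' = c*r/(S - 1).
S_1 = c0/f = 1 + (-18/7)*r + (81/49)*r^2 + ...; c1 = -18/7.
S_2 = c1*r/(S_1 - 1) = 1 + (9/14)*r + ...; c2 = 9/14.

The regular C-fraction coefficients are [-2673/833, -18/7, 9/14].


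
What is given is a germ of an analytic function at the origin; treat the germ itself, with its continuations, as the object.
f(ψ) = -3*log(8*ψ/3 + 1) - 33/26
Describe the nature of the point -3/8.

The point is a logarithmic branch point.

The term (-3)*log(1 - ψ/(-3/8)) has argument 1 - -3/8/(-3/8) = 0 at -3/8: a logarithmic (infinitely-sheeted) branch point; the remaining terms are analytic or single-valued there.


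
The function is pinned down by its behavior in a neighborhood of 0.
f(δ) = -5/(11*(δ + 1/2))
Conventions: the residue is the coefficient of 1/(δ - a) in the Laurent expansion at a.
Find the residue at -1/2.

The residue is -5/11.

At the order-1 pole -1/2 set g(δ) = (δ - (-1/2))*f(δ) = -5/11.
Simple pole: residue = g(a) at a = -1/2, which is -5/11.


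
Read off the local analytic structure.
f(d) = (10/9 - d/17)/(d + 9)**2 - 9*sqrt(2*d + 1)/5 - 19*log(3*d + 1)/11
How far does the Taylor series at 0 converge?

Denominator factor (d + 9)^2: pole of order 2 at -9, modulus 9.
Branch term (-9/5)*sqrt(1 - d/(-1/2)): its argument vanishes at d = -1/2, a square-root branch point, modulus 1/2.
Branch term (-19/11)*log(1 - d/(-1/3)): its argument vanishes at d = -1/3, a logarithmic branch point, modulus 1/3.
The radius of convergence is the smallest modulus among the singular points: 1/3.

The radius of convergence is 1/3.


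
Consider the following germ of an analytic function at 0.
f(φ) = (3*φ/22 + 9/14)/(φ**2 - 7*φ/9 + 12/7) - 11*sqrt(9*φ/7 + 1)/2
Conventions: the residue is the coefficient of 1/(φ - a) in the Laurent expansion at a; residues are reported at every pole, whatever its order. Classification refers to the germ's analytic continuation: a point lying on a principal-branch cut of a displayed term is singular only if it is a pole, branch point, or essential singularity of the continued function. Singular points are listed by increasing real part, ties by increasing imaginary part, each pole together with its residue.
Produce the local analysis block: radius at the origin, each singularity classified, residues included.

Radius of convergence at 0: 7/9.
At -7/9: an algebraic (square-root) branch point.
At (7/18) - ((1/126)*sqrt(24815))*i: a pole of order 1; residue (3/44) + ((1929/1091860)*sqrt(24815))*i.
At (7/18) + ((1/126)*sqrt(24815))*i: a pole of order 1; residue (3/44) - ((1929/1091860)*sqrt(24815))*i.

Denominator factor (φ**2 - 7*φ/9 + 12/7): discriminant -3545/567, complex-conjugate roots (7/18) + ((1/126)*sqrt(24815))*i and (7/18) - ((1/126)*sqrt(24815))*i; poles of order 1, moduli (2/7)*sqrt(21) and (2/7)*sqrt(21).
Branch term (-11/2)*sqrt(1 - φ/(-7/9)): its argument vanishes at φ = -7/9, a square-root branch point, modulus 7/9.
The radius of convergence is the smallest modulus among the singular points: 7/9.
The branch term is analytic at (7/18) - ((1/126)*sqrt(24815))*i and contributes nothing to the residue; only the rational part matters.
The factor φ**2 - 7*φ/9 + 12/7 splits as (φ - a)(φ - a') with a = (7/18) - ((1/126)*sqrt(24815))*i, a' = (7/18) + ((1/126)*sqrt(24815))*i. At the order-1 pole a set g(φ) = (φ - a)*(rational part) = [3*φ/22 + 9/14] / (φ - a').
Simple pole: residue = g(a) at a = (7/18) - ((1/126)*sqrt(24815))*i, which is (3/44) + ((1929/1091860)*sqrt(24815))*i.
The branch term is analytic at (7/18) + ((1/126)*sqrt(24815))*i and contributes nothing to the residue; only the rational part matters.
The factor φ**2 - 7*φ/9 + 12/7 splits as (φ - a)(φ - a') with a = (7/18) + ((1/126)*sqrt(24815))*i, a' = (7/18) - ((1/126)*sqrt(24815))*i. At the order-1 pole a set g(φ) = (φ - a)*(rational part) = [3*φ/22 + 9/14] / (φ - a').
Simple pole: residue = g(a) at a = (7/18) + ((1/126)*sqrt(24815))*i, which is (3/44) - ((1929/1091860)*sqrt(24815))*i.
List the singular points by increasing real part (a conjugate pair: the negative imaginary part first).


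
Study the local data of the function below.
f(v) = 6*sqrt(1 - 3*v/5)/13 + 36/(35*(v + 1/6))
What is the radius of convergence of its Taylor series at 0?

Denominator factor (v + 1/6): pole of order 1 at -1/6, modulus 1/6.
Branch term (6/13)*sqrt(1 - v/(5/3)): its argument vanishes at v = 5/3, a square-root branch point, modulus 5/3.
The radius of convergence is the smallest modulus among the singular points: 1/6.

The radius of convergence is 1/6.


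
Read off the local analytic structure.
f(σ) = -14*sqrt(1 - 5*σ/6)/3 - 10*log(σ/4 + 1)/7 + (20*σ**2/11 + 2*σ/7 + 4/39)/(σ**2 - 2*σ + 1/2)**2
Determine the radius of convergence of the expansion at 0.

Denominator factor (σ**2 - 2*σ + 1/2)^2: discriminant 2, real irrational roots 1 + (1/2)*sqrt(2) and 1 - (1/2)*sqrt(2); poles of order 2, moduli 1 + (1/2)*sqrt(2) and 1 - (1/2)*sqrt(2).
Branch term (-14/3)*sqrt(1 - σ/(6/5)): its argument vanishes at σ = 6/5, a square-root branch point, modulus 6/5.
Branch term (-10/7)*log(1 - σ/(-4)): its argument vanishes at σ = -4, a logarithmic branch point, modulus 4.
The radius of convergence is the smallest modulus among the singular points: 1 - (1/2)*sqrt(2).

The radius of convergence is 1 - (1/2)*sqrt(2).


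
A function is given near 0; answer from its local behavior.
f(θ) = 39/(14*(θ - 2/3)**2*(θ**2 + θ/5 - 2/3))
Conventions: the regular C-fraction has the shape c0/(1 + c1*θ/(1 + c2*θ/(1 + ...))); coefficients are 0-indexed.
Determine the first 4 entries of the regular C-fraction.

Taylor coefficients (expand at 0): a_0 = -1053/112, a_1 = -34749/1120, a_2 = -34749/400, a_3 = -11173383/56000.
c0 = a_0 = -1053/112. Peel one level at a time: if S = 1 + c*θ/S' with S'(0) = 1, then c is the θ-coefficient of S and S' = c*θ/(S - 1).
S_1 = c0/f = 1 + (-33/10)*θ + (33/20)*θ^2 + ...; c1 = -33/10.
S_2 = c1*θ/(S_1 - 1) = 1 + (1/2)*θ + (31/22)*θ^2 + ...; c2 = 1/2.
S_3 = c2*θ/(S_2 - 1) = 1 + (-31/11)*θ + ...; c3 = -31/11.

The regular C-fraction coefficients are [-1053/112, -33/10, 1/2, -31/11].


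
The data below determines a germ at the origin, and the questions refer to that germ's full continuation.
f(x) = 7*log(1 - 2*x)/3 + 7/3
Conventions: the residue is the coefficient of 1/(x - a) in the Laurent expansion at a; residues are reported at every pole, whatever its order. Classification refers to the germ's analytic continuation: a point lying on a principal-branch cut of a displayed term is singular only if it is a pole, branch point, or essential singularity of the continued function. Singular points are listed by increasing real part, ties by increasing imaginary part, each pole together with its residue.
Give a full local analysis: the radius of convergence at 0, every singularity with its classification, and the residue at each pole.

Radius of convergence at 0: 1/2.
At 1/2: a logarithmic branch point.

Branch term (7/3)*log(1 - x/(1/2)): its argument vanishes at x = 1/2, a logarithmic branch point, modulus 1/2.
The radius of convergence is the smallest modulus among the singular points: 1/2.


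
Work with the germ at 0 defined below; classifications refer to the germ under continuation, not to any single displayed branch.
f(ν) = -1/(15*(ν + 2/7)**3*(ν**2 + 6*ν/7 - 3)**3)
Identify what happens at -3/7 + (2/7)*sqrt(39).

The point is a pole of order 3.

The denominator factor ν**2 + 6*ν/7 - 3 vanishes at -3/7 + (2/7)*sqrt(39) and appears to the power 3; the numerator there equals -1/15, nonzero, and no other factor vanishes.
Hence a pole whose order is the multiplicity, 3.


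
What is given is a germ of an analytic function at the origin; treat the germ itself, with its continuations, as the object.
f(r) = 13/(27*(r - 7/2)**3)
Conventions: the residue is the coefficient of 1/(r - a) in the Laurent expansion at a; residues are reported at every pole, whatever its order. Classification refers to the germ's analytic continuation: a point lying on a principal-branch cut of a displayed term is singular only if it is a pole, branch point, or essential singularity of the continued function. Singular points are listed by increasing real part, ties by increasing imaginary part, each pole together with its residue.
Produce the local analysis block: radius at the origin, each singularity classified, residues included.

Radius of convergence at 0: 7/2.
At 7/2: a pole of order 3; residue 0.

Denominator factor (r - 7/2)^3: pole of order 3 at 7/2, modulus 7/2.
The radius of convergence is the smallest modulus among the singular points: 7/2.
At the order-3 pole 7/2 set g(r) = (r - (7/2))^3*f(r) = 13/27.
Order-3 pole: residue = g''(a)/2; g''(7/2) = 0, so the residue is 0.


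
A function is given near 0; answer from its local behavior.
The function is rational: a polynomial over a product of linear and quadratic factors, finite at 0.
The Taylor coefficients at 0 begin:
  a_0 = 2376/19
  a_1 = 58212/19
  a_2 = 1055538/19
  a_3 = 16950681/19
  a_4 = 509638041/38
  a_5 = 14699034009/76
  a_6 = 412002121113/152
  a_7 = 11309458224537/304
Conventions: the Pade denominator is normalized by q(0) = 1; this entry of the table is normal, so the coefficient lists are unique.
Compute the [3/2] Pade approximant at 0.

Taylor coefficients needed (read off): a_0 = 2376/19, a_1 = 58212/19, a_2 = 1055538/19, a_3 = 16950681/19, a_4 = 509638041/38, a_5 = 14699034009/76.
Write the denominator as Q(κ) = 1 + q1*κ + q2*κ^2. Requiring Q*f - P = O(κ^6) with deg P <= 3 kills the coefficients of κ^4..κ^5 in Q*f:
  κ^4: a_4 + q1*a_3 + q2*a_2 = 0, i.e. 509638041/38 + (16950681/19)*q1 + (1055538/19)*q2 = 0.
  κ^5: a_5 + q1*a_4 + q2*a_3 = 0, i.e. 14699034009/76 + (509638041/38)*q1 + (16950681/19)*q2 = 0.
Solving this linear system: q1 = -180625/7526, q2 = 1083759/7526.
The numerator is Q*f truncated at degree 3: P0 = a_0 = 2376/19; P1 = a_1 + q1*a_0 = 235224/3763; P2 = a_2 + q1*a_1 + q2*a_0 = 2223936/71497; P3 = a_3 + q1*a_2 + q2*a_1 = 1026432/71497.

The Pade approximant has numerator coefficients [2376/19, 235224/3763, 2223936/71497, 1026432/71497]; denominator coefficients [1, -180625/7526, 1083759/7526].


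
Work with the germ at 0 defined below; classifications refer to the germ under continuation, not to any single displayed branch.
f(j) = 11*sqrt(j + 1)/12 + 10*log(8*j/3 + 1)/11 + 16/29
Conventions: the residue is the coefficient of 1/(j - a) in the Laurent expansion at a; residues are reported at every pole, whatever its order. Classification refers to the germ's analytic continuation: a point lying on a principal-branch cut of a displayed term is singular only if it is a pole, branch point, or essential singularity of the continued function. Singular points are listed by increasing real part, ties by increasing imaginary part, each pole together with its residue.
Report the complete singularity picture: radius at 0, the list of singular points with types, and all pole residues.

Radius of convergence at 0: 3/8.
At -1: an algebraic (square-root) branch point.
At -3/8: a logarithmic branch point.

Branch term (10/11)*log(1 - j/(-3/8)): its argument vanishes at j = -3/8, a logarithmic branch point, modulus 3/8.
Branch term (11/12)*sqrt(1 - j/(-1)): its argument vanishes at j = -1, a square-root branch point, modulus 1.
The radius of convergence is the smallest modulus among the singular points: 3/8.
List the singular points by increasing real part (a conjugate pair: the negative imaginary part first).


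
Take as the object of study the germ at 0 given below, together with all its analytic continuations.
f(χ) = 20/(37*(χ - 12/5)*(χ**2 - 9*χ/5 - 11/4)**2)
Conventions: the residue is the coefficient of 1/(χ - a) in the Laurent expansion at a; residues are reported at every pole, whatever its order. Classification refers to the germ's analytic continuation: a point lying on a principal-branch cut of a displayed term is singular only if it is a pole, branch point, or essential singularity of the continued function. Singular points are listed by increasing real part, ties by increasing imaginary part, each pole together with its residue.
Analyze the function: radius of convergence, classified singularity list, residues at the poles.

Radius of convergence at 0: -9/10 + (1/5)*sqrt(89).
At 9/10 - (1/5)*sqrt(89): a pole of order 2; residue -100000/634957 + (79031250/5029494397)*sqrt(89).
At 12/5: a pole of order 1; residue 200000/634957.
At 9/10 + (1/5)*sqrt(89): a pole of order 2; residue -100000/634957 - (79031250/5029494397)*sqrt(89).


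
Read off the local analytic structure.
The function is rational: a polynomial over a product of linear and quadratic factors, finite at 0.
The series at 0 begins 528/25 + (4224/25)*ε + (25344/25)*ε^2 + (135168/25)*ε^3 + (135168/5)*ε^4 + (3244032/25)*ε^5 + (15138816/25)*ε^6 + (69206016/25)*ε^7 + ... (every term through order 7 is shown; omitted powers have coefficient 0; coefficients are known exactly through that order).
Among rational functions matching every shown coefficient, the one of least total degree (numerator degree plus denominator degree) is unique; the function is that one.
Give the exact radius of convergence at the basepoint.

The radius of convergence is 1/4.

No rational of total degree below 2 reproduces all 8 coefficients; solving the [0/2] Pade equations on them gives f(ε) = 33/(25*(ε - 1/4)**2), whose expansion matches every shown term.
Denominator factor (ε - 1/4)^2: pole of order 2 at 1/4, modulus 1/4.
The radius of convergence is the smallest modulus among the singular points: 1/4.


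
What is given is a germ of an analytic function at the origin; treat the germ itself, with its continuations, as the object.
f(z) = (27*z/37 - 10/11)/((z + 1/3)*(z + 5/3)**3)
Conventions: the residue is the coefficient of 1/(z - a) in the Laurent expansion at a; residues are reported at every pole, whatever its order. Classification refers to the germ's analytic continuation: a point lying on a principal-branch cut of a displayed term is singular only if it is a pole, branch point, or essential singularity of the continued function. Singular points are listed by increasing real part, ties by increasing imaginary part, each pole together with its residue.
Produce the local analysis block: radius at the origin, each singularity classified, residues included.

Denominator factor (z + 1/3): pole of order 1 at -1/3, modulus 1/3.
Denominator factor (z + 5/3)^3: pole of order 3 at -5/3, modulus 5/3.
The radius of convergence is the smallest modulus among the singular points: 1/3.
At the order-3 pole -5/3 set g(z) = (z - (-5/3))^3*f(z) = (27*z/37 - 10/11)/(z + 1/3).
Order-3 pole: residue = g''(a)/2; g''(-5/3) = 12663/13024, so the residue is 12663/26048.
At the order-1 pole -1/3 set g(z) = (z - (-1/3))*f(z) = (27*z/37 - 10/11)/(z + 5/3)**3.
Simple pole: residue = g(a) at a = -1/3, which is -12663/26048.
List the singular points by increasing real part (a conjugate pair: the negative imaginary part first).

Radius of convergence at 0: 1/3.
At -5/3: a pole of order 3; residue 12663/26048.
At -1/3: a pole of order 1; residue -12663/26048.


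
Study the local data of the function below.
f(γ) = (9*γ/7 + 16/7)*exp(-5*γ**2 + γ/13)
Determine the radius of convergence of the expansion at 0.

The radius of convergence is infinite.

The factor exp(-5*γ**2 + γ/13) is entire and contributes no finite singular point.
The polynomial part has no poles.
No finite singular points: the Taylor series at 0 converges everywhere.


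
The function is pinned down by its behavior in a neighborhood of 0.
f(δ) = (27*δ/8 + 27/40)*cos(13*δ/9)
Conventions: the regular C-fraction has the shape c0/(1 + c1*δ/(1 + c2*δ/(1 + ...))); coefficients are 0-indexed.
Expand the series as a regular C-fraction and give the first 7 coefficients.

Taylor coefficients (expand at 0): a_0 = 27/40, a_1 = 27/8, a_2 = -169/240, a_3 = -169/48, a_4 = 28561/233280, a_5 = 28561/46656, a_6 = -4826809/566870400.
c0 = a_0 = 27/40. Peel one level at a time: if S = 1 + c*δ/S' with S'(0) = 1, then c is the δ-coefficient of S and S' = c*δ/(S - 1).
S_1 = c0/f = 1 + (-5)*δ + (4219/162)*δ^2 + ...; c1 = -5.
S_2 = c1*δ/(S_1 - 1) = 1 + (4219/810)*δ + (713011/656100)*δ^2 + ...; c2 = 4219/810.
S_3 = c2*δ/(S_2 - 1) = 1 + (-169/810)*δ + (-142805/4100868)*δ^2 + ...; c3 = -169/810.
S_4 = c3*δ/(S_3 - 1) = 1 + (-4225/25314)*δ + (-516907625/640798596)*δ^2 + ...; c4 = -4225/25314.
S_5 = c4*δ/(S_4 - 1) = 1 + (-122345/25314)*δ + (826541761/34173900)*δ^2 + ...; c5 = -122345/25314.
S_6 = c5*δ/(S_5 - 1) = 1 + (826541761/165165750)*δ + ...; c6 = 826541761/165165750.

The regular C-fraction coefficients are [27/40, -5, 4219/810, -169/810, -4225/25314, -122345/25314, 826541761/165165750].


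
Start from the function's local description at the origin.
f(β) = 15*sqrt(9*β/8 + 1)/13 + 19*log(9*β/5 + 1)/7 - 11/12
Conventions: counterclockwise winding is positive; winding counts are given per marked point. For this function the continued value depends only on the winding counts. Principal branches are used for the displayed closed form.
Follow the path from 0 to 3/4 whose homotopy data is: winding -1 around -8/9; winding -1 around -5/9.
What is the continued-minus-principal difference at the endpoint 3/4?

Continued minus principal equals (-(15/52)*sqrt(118)) - ((38/7)*pi)*i.

The rational part is single-valued and drops out of the difference; each branch term changes only by its own monodromy.
(15/13)*sqrt(1 - β/(-8/9)): winding -1 is odd, the square root flips sign, contributing -2*(15/13)*sqrt(1 - (3/4)/(-8/9)) = -2*(15/13)*sqrt(59/32) = -(15/52)*sqrt(118).
(19/7)*log(1 - β/(-5/9)): each positive loop around -5/9 adds 2*pi*i to the log, so winding -1 contributes (19/7)*(-1)*2*pi*i = -(38/7)*pi*i.
Summing the contributions at β = 3/4 gives (-(15/52)*sqrt(118)) - ((38/7)*pi)*i.


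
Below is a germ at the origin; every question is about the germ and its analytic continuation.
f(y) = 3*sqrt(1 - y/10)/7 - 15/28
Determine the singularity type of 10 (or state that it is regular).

The term (3/7)*sqrt(1 - y/(10)) has argument 1 - 10/(10) = 0 at 10: a square-root (algebraic, two-sheeted) branch point; the remaining terms are analytic or single-valued there.

The point is an algebraic (square-root) branch point.


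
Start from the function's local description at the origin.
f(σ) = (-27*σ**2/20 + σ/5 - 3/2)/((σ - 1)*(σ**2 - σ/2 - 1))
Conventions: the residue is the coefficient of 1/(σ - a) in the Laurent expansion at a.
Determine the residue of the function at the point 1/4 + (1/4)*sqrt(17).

The residue is -133/40 - (437/680)*sqrt(17).

The factor σ**2 - σ/2 - 1 splits as (σ - a)(σ - a') with a = 1/4 + (1/4)*sqrt(17), a' = 1/4 - (1/4)*sqrt(17). At the order-1 pole a set g(σ) = (σ - a)*f(σ) = [(-27*σ**2/20 + σ/5 - 3/2)/(σ - 1)] / (σ - a').
Simple pole: residue = g(a) at a = 1/4 + (1/4)*sqrt(17), which is -133/40 - (437/680)*sqrt(17).


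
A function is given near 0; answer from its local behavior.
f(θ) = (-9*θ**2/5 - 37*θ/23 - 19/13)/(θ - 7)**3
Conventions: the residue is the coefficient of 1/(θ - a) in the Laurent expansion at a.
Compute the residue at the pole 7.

At the order-3 pole 7 set g(θ) = (θ - (7))^3*f(θ) = -9*θ**2/5 - 37*θ/23 - 19/13.
Order-3 pole: residue = g''(a)/2; g''(7) = -18/5, so the residue is -9/5.

The residue is -9/5.


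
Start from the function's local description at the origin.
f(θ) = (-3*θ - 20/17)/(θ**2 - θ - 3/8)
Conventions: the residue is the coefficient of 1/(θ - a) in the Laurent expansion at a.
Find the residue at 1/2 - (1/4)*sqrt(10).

The factor θ**2 - θ - 3/8 splits as (θ - a)(θ - a') with a = 1/2 - (1/4)*sqrt(10), a' = 1/2 + (1/4)*sqrt(10). At the order-1 pole a set g(θ) = (θ - a)*f(θ) = [-3*θ - 20/17] / (θ - a').
Simple pole: residue = g(a) at a = 1/2 - (1/4)*sqrt(10), which is -3/2 + (91/170)*sqrt(10).

The residue is -3/2 + (91/170)*sqrt(10).


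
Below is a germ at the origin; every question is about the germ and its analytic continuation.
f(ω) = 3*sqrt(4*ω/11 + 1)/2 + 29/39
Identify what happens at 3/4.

There is no denominator, hence no pole anywhere.
Branch term sqrt(1 - ω/(-11/4)): argument at 3/4 is 14/11, nonzero, so 3/4 is not its branch point (a point on a principal cut is still regular for the continued germ).
So the germ continues analytically to 3/4.

The point is a regular point.


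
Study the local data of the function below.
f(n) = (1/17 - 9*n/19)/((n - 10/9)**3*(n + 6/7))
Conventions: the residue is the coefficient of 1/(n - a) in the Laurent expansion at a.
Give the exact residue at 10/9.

At the order-3 pole 10/9 set g(n) = (n - (10/9))^3*f(n) = (1/17 - 9*n/19)/(n + 6/7).
Order-3 pole: residue = g''(a)/2; g''(10/9) = 37542771/307919776, so the residue is 37542771/615839552.

The residue is 37542771/615839552.


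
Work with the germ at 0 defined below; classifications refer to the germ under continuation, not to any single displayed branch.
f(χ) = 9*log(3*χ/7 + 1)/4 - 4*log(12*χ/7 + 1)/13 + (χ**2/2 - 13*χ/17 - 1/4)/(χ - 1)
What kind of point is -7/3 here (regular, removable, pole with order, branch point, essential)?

The term (9/4)*log(1 - χ/(-7/3)) has argument 1 - -7/3/(-7/3) = 0 at -7/3: a logarithmic (infinitely-sheeted) branch point; the remaining terms are analytic or single-valued there.

The point is a logarithmic branch point.


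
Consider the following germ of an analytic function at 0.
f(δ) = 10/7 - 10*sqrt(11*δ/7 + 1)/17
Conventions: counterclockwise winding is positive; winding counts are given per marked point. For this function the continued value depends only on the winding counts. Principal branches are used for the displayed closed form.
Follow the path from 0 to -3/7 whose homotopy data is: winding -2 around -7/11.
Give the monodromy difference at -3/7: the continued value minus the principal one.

The rational part is single-valued and drops out of the difference; each branch term changes only by its own monodromy.
(-10/17)*sqrt(1 - δ/(-7/11)): winding -2 is even, the square root returns to the same sheet, contribution 0.
Summing the contributions at δ = -3/7 gives 0.

Continued minus principal equals 0.


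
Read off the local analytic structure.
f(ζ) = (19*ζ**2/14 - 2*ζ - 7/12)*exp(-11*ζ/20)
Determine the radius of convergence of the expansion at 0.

The radius of convergence is infinite.

The factor exp(-11*ζ/20) is entire and contributes no finite singular point.
The polynomial part has no poles.
No finite singular points: the Taylor series at 0 converges everywhere.


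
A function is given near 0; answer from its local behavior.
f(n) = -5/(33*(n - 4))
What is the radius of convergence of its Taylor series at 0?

Denominator factor (n - 4): pole of order 1 at 4, modulus 4.
The radius of convergence is the smallest modulus among the singular points: 4.

The radius of convergence is 4.


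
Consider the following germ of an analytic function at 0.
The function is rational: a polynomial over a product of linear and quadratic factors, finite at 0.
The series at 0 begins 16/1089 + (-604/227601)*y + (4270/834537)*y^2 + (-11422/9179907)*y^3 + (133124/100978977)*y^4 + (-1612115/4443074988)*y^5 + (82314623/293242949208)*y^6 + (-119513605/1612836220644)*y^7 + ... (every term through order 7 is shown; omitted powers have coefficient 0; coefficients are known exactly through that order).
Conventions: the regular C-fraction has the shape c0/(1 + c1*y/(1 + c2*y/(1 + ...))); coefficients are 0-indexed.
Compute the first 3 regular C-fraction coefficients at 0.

The regular C-fraction coefficients are [16/1089, 151/836, 220589/126236].


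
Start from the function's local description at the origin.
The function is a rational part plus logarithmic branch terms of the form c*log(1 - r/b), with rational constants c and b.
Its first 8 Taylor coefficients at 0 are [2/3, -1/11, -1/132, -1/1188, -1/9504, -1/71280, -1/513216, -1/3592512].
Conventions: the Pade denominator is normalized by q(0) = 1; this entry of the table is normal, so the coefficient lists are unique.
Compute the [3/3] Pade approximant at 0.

The Pade approximant has numerator coefficients [2/3, -17/66, 13/495, -1/1620]; denominator coefficients [1, -1/4, 1/60, -1/4320].

Taylor coefficients needed (read off): a_0 = 2/3, a_1 = -1/11, a_2 = -1/132, a_3 = -1/1188, a_4 = -1/9504, a_5 = -1/71280, a_6 = -1/513216.
Write the denominator as Q(r) = 1 + q1*r + q2*r^2 + q3*r^3. Requiring Q*f - P = O(r^7) with deg P <= 3 kills the coefficients of r^4..r^6 in Q*f:
  r^4: a_4 + q1*a_3 + q2*a_2 + q3*a_1 = 0, i.e. -1/9504 + (-1/1188)*q1 + (-1/132)*q2 + (-1/11)*q3 = 0.
  r^5: a_5 + q1*a_4 + q2*a_3 + q3*a_2 = 0, i.e. -1/71280 + (-1/9504)*q1 + (-1/1188)*q2 + (-1/132)*q3 = 0.
  r^6: a_6 + q1*a_5 + q2*a_4 + q3*a_3 = 0, i.e. -1/513216 + (-1/71280)*q1 + (-1/9504)*q2 + (-1/1188)*q3 = 0.
Solving this linear system: q1 = -1/4, q2 = 1/60, q3 = -1/4320.
The numerator is Q*f truncated at degree 3: P0 = a_0 = 2/3; P1 = a_1 + q1*a_0 = -17/66; P2 = a_2 + q1*a_1 + q2*a_0 = 13/495; P3 = a_3 + q1*a_2 + q2*a_1 + q3*a_0 = -1/1620.


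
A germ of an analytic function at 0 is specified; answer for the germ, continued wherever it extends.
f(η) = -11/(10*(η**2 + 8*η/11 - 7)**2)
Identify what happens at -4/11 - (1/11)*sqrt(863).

The point is a pole of order 2.

The denominator factor η**2 + 8*η/11 - 7 vanishes at -4/11 - (1/11)*sqrt(863) and appears to the power 2; the numerator there equals -11/10, nonzero, and no other factor vanishes.
Hence a pole whose order is the multiplicity, 2.


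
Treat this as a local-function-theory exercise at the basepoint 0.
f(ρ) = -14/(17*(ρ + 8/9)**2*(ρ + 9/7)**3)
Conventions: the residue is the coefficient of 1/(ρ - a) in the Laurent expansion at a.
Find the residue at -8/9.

At the order-2 pole -8/9 set g(ρ) = (ρ - (-8/9))^2*f(ρ) = -14/(17*(ρ + 9/7)**3).
Order-2 pole: residue = g'(a); g'(-8/9) = 661624362/6640625, so the residue is 661624362/6640625.

The residue is 661624362/6640625.


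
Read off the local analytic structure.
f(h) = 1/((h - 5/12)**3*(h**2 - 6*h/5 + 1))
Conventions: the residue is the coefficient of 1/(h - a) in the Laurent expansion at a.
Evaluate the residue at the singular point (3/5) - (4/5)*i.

The factor h**2 - 6*h/5 + 1 splits as (h - a)(h - a') with a = (3/5) - (4/5)*i, a' = (3/5) + (4/5)*i. At the order-1 pole a set g(h) = (h - a)*f(h) = [(h - 5/12)**(-3)] / (h - a').
Simple pole: residue = g(a) at a = (3/5) - (4/5)*i, which is (20124288/22816825) - (16135416/22816825)*i.

The residue is (20124288/22816825) - (16135416/22816825)*i.


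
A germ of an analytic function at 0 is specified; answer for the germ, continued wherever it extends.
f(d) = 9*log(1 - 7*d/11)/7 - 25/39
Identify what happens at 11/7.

The term (9/7)*log(1 - d/(11/7)) has argument 1 - 11/7/(11/7) = 0 at 11/7: a logarithmic (infinitely-sheeted) branch point; the remaining terms are analytic or single-valued there.

The point is a logarithmic branch point.


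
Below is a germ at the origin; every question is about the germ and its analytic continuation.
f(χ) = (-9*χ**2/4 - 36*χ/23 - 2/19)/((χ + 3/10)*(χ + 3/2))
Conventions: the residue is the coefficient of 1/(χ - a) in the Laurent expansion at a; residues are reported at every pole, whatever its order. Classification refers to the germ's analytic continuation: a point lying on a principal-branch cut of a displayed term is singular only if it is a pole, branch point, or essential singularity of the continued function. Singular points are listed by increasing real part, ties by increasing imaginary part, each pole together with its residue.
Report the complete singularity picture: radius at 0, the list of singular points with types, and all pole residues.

Radius of convergence at 0: 3/10.
At -3/2: a pole of order 1; residue 98585/41952.
At -3/10: a pole of order 1; residue 28283/209760.

Denominator factor (χ + 3/2): pole of order 1 at -3/2, modulus 3/2.
Denominator factor (χ + 3/10): pole of order 1 at -3/10, modulus 3/10.
The radius of convergence is the smallest modulus among the singular points: 3/10.
At the order-1 pole -3/2 set g(χ) = (χ - (-3/2))*f(χ) = (-9*χ**2/4 - 36*χ/23 - 2/19)/(χ + 3/10).
Simple pole: residue = g(a) at a = -3/2, which is 98585/41952.
At the order-1 pole -3/10 set g(χ) = (χ - (-3/10))*f(χ) = (-9*χ**2/4 - 36*χ/23 - 2/19)/(χ + 3/2).
Simple pole: residue = g(a) at a = -3/10, which is 28283/209760.
List the singular points by increasing real part (a conjugate pair: the negative imaginary part first).


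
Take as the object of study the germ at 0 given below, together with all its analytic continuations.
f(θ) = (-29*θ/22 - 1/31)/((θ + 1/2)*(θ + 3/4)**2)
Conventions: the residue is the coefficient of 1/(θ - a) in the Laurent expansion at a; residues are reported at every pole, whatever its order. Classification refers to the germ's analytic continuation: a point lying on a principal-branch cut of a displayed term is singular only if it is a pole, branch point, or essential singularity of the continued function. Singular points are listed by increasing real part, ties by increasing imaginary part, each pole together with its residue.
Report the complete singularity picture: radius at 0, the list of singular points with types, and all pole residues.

Denominator factor (θ + 1/2): pole of order 1 at -1/2, modulus 1/2.
Denominator factor (θ + 3/4)^2: pole of order 2 at -3/4, modulus 3/4.
The radius of convergence is the smallest modulus among the singular points: 1/2.
At the order-2 pole -3/4 set g(θ) = (θ - (-3/4))^2*f(θ) = (-29*θ/22 - 1/31)/(θ + 1/2).
Order-2 pole: residue = g'(a); g'(-3/4) = -3420/341, so the residue is -3420/341.
At the order-1 pole -1/2 set g(θ) = (θ - (-1/2))*f(θ) = (-29*θ/22 - 1/31)/(θ + 3/4)**2.
Simple pole: residue = g(a) at a = -1/2, which is 3420/341.
List the singular points by increasing real part (a conjugate pair: the negative imaginary part first).

Radius of convergence at 0: 1/2.
At -3/4: a pole of order 2; residue -3420/341.
At -1/2: a pole of order 1; residue 3420/341.
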